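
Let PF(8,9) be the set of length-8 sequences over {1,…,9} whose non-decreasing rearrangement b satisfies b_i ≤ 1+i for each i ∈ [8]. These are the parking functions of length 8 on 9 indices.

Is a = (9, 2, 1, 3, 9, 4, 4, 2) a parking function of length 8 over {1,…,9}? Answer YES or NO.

NO

Order a: b = (1, 2, 2, 3, 4, 4, 9, 9).
  b_1=1 ≤ 2
  b_2=2 ≤ 3
  b_3=2 ≤ 4
  b_4=3 ≤ 5
  b_5=4 ≤ 6
  b_6=4 ≤ 7
  b_7=9 > 8
  fails at i=7 ⇒ NO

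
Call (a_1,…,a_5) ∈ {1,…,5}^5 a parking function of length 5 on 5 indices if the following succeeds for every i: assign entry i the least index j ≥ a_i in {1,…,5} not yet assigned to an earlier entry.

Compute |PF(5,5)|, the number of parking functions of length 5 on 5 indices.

|PF| = 1·6^4 = 1×1296 = 1296 (Pollak)
One tuple (1,3,2,2,4) → sorted (1,2,2,3,4): b_i ≤ i ∀i, a PF.

1296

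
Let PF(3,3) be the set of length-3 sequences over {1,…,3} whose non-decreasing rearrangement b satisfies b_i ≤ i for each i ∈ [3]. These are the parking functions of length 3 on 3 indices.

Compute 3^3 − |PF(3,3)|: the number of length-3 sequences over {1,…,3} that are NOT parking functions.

11

#PF = (3−3+1)·(3+1)^(3−1) = 1 · 16 = 16
Check (3,3,1) → sorted (1,3,3): b_2=3>2, not a PF.
3^3 − 16 = 27 − 16 = 11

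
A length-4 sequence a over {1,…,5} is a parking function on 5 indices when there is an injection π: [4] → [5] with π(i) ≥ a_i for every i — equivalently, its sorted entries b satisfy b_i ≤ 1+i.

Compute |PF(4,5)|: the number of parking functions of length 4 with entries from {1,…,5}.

|PF| = 2·6^3 = 2 · 216 = 432
E.g. (3,1,2,2) → sorted (1,2,2,3): b_i ≤ 1+i ∀i, a PF.

432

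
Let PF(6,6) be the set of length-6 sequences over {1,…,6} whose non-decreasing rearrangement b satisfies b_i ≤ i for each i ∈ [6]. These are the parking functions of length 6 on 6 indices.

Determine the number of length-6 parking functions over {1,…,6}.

|PF(6,6)| = (6−6+1)·(6+1)^(6−1) = 1·16807 = 16807 (Konheim–Weiss)
One tuple (1,3,6,1,3,3) → sorted (1,1,3,3,3,6): b_i ≤ i ∀i, a PF.

16807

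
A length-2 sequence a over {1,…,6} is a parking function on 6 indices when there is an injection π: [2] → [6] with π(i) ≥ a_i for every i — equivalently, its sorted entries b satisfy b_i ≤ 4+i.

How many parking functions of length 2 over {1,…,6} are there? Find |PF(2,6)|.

35

|PF| = (6+1−2)·(6+1)^{2−1} = 5 · 7 = 35
One tuple (2,2) → sorted (2,2): b_i ≤ 4+i ∀i, a PF.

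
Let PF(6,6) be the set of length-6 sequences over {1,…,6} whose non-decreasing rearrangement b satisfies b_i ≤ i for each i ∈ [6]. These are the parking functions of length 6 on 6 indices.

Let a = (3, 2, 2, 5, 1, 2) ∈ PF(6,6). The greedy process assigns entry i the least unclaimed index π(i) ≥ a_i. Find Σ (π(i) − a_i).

Σπ = 21 ({1..6} each once); Σa = 3+2+2+5+1+2 = 15; disp = 21−15 = 6.

6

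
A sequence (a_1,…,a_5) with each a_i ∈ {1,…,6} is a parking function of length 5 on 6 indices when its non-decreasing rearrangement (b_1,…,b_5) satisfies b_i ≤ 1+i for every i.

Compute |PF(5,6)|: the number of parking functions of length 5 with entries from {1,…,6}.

Count = (6−5+1)·(6+1)^(5−1) = 2×2401 = 4802
One tuple (6,4,2,2,3) → sorted (2,2,3,4,6): b_i ≤ 1+i ∀i, a PF.

4802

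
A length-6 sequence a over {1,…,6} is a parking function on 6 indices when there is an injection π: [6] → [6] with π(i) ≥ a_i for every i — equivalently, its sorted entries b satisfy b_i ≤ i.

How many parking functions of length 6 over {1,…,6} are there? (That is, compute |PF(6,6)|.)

|PF| = 1·7^5 = 1 · 16807 = 16807 [KW]
Example (4,5,1,4,1,2) → sorted (1,1,2,4,4,5): b_i ≤ i ∀i, a PF.

16807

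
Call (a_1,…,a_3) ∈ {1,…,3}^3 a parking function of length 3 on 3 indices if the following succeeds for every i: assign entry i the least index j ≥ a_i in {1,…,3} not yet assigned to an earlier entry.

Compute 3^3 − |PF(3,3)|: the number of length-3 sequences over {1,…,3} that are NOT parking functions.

|PF| = (3−3+1)·(3+1)^(3−1) = 1×16 = 16 (Pollak)
One tuple (2,2,3) → sorted (2,2,3): b_1=2>1, not a PF.
So 27 − 16 = 11 fail.

11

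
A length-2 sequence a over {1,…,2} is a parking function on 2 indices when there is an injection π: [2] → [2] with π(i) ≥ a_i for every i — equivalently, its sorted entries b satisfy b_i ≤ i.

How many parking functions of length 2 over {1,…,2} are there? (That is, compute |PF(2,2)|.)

3

Count = (3−2)·3^(2−1) = 1 · 3 = 3
One tuple (2,1) → sorted (1,2): b_i ≤ i ∀i, a PF.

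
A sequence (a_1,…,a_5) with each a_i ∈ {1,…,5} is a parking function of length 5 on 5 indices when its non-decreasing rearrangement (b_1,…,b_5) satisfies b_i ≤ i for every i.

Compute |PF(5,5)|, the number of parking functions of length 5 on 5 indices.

|PF| = (5+1−5)·(5+1)^{5−1} = 1·1296 = 1296
E.g. (3,1,4,2,5) → sorted (1,2,3,4,5): b_i ≤ i ∀i, a PF.

1296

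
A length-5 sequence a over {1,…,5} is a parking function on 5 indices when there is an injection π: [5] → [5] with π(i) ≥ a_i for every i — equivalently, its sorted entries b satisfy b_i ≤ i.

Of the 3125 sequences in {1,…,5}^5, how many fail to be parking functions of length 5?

|PF| = (5+1−5)·(5+1)^{5−1} = 1·1296 = 1296 (Konheim–Weiss)
Check (5,5,2,5,5) → sorted (2,5,5,5,5): b_1=2>1, not a PF.
5^5 − 1296 = 3125 − 1296 = 1829

1829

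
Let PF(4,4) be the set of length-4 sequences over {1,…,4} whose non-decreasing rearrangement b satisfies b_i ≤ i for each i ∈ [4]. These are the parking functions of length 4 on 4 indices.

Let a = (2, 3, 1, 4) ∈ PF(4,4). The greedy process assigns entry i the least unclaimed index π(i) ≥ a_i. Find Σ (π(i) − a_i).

Σπ = 10 ({1..4} each once); Σa = 2+3+1+4 = 10; disp = 10−10 = 0.

0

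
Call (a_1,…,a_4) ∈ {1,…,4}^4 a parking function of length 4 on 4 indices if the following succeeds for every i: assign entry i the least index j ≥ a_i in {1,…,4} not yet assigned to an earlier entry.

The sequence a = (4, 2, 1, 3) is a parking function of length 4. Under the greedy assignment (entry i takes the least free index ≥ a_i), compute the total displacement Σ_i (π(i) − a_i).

0

Σπ = 4·5/2 = 10 (π permutes [4]); Σa = 4+2+1+3 = 10; disp = 10−10 = 0.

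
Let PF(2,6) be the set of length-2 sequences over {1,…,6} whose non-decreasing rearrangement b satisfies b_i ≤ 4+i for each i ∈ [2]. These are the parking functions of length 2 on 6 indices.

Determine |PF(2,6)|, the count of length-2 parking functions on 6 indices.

|PF| = (6+1−2)·(6+1)^{2−1} = 5 · 7 = 35 (Konheim–Weiss)
One tuple (4,3) → sorted (3,4): b_i ≤ 4+i ∀i, a PF.

35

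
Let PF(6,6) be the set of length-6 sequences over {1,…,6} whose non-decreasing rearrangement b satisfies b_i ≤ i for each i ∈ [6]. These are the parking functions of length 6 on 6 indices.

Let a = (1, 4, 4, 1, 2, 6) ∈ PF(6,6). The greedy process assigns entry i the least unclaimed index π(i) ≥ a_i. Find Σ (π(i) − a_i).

Σπ = 6·7/2 = 21 (π permutes [6]); Σa = 1+4+4+1+2+6 = 18; disp = 21−18 = 3.

3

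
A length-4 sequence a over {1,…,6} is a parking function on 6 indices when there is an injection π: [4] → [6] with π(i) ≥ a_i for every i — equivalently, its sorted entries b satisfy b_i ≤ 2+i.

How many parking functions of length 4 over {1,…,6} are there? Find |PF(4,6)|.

1029

#PF = 3·7^3 = 3 · 343 = 1029 [KW]
Check (2,5,4,4) → sorted (2,4,4,5): b_i ≤ 2+i ∀i, a PF.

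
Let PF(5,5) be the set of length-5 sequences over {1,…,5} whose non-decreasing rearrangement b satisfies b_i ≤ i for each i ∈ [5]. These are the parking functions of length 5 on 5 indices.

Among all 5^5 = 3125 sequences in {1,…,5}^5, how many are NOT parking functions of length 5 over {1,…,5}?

1829

|PF| = 1·6^4 = 1 · 1296 = 1296 (Pollak)
Example (4,3,5,3,5) → sorted (3,3,4,5,5): b_1=3>1, not a PF.
Total 3125; non-PF = 3125−1296 = 1829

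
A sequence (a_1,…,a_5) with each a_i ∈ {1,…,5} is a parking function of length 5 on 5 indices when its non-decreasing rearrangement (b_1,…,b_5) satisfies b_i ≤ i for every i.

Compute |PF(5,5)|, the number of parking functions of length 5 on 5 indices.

1296

Count = (6−5)·6^(5−1) = 1×1296 = 1296 (Pollak)
E.g. (4,1,2,3,5) → sorted (1,2,3,4,5): b_i ≤ i ∀i, a PF.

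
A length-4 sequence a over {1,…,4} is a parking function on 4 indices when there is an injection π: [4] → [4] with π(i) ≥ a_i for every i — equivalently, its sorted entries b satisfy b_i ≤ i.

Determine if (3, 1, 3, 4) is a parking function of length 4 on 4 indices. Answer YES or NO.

NO

Rearranged: b = (1, 3, 3, 4).
  b_1=1 ≤ 1
  b_2=3 > 2
  fails at i=2 ⇒ NO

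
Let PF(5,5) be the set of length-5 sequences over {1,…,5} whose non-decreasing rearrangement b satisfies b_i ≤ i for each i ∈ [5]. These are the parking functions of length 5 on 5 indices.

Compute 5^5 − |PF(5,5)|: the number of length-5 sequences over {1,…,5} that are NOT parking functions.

1829

|PF| = (5+1−5)·(5+1)^{5−1} = 1×1296 = 1296 [KW]
One tuple (4,5,5,4,5) → sorted (4,4,5,5,5): b_1=4>1, not a PF.
Total 3125; non-PF = 3125−1296 = 1829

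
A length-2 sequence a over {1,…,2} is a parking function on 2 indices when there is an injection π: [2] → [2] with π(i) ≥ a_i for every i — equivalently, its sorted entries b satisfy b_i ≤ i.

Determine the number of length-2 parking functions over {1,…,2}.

3

|PF(2,2)| = (2+1−2)·(2+1)^{2−1} = 1×3 = 3 [KW]
E.g. (1,2) → sorted (1,2): b_i ≤ i ∀i, a PF.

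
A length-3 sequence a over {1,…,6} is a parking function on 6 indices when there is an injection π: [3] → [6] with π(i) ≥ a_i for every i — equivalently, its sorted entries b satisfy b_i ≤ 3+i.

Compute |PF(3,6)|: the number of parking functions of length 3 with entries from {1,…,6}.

|PF(3,6)| = (7−3)·7^(3−1) = 4×49 = 196 [KW]
E.g. (6,2,5) → sorted (2,5,6): b_i ≤ 3+i ∀i, a PF.

196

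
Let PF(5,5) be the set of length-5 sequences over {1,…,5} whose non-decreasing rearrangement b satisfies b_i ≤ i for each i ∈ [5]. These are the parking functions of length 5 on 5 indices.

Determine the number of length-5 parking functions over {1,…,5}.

1296

Count = (5−5+1)·(5+1)^(5−1) = 1×1296 = 1296 (Pollak)
Check (3,2,5,2,1) → sorted (1,2,2,3,5): b_i ≤ i ∀i, a PF.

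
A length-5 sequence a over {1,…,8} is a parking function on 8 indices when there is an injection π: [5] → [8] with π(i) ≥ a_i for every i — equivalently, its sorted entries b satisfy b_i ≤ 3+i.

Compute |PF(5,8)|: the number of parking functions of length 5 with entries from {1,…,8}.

26244

|PF| = (8+1−5)·(8+1)^{5−1} = 4×6561 = 26244 (Pollak)
Check (1,6,6,1,2) → sorted (1,1,2,6,6): b_i ≤ 3+i ∀i, a PF.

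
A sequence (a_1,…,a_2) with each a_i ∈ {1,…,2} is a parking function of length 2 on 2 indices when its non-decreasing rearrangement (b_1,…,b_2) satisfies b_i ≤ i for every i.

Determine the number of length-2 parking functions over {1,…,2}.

3

Count = (3−2)·3^(2−1) = 1 · 3 = 3
E.g. (2,1) → sorted (1,2): b_i ≤ i ∀i, a PF.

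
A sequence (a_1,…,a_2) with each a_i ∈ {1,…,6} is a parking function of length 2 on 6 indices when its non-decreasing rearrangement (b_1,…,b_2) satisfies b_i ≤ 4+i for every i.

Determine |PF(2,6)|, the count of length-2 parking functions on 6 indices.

35

|PF(2,6)| = (6−2+1)·(6+1)^(2−1) = 5·7 = 35 (Konheim–Weiss)
E.g. (4,6) → sorted (4,6): b_i ≤ 4+i ∀i, a PF.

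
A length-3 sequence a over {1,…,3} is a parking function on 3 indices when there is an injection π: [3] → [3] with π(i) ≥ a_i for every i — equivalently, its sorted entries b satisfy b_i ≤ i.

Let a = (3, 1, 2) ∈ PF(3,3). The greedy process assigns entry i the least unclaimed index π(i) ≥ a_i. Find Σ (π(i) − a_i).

Σπ(i) = 1+…+3 = 6; Σa = 3+1+2 = 6; disp = 6−6 = 0.

0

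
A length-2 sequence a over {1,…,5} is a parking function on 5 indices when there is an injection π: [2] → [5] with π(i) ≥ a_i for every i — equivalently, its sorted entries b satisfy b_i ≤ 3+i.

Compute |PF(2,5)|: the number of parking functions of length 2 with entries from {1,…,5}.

|PF| = 4·6^1 = 4·6 = 24 (Konheim–Weiss)
E.g. (2,1) → sorted (1,2): b_i ≤ 3+i ∀i, a PF.

24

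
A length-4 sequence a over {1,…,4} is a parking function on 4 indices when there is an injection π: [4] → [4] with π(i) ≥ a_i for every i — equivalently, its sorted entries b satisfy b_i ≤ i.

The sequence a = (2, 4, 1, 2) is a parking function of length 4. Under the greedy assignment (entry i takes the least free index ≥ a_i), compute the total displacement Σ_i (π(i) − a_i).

Σπ = 4·5/2 = 10 (π permutes [4]); Σa = 2+4+1+2 = 9; disp = 10−9 = 1.

1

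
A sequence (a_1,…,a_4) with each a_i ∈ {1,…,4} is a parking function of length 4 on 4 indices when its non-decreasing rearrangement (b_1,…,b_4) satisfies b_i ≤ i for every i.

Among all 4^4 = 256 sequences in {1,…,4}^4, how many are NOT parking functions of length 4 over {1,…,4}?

131

|PF| = (5−4)·5^(4−1) = 1·125 = 125 (Pollak)
One tuple (4,4,2,4) → sorted (2,4,4,4): b_1=2>1, not a PF.
4^4 − 125 = 256 − 125 = 131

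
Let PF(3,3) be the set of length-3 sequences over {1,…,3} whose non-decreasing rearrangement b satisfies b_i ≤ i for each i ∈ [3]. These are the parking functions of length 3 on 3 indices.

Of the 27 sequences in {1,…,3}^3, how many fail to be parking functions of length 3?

11

|PF(3,3)| = (3−3+1)·(3+1)^(3−1) = 1×16 = 16
One tuple (2,2,2) → sorted (2,2,2): b_1=2>1, not a PF.
3^3 − 16 = 27 − 16 = 11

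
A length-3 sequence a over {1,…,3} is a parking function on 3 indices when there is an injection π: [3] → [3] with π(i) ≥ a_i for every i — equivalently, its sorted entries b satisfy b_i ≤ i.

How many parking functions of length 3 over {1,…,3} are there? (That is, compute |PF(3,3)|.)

|PF| = (3+1−3)·(3+1)^{3−1} = 1×16 = 16
E.g. (1,2,3) → sorted (1,2,3): b_i ≤ i ∀i, a PF.

16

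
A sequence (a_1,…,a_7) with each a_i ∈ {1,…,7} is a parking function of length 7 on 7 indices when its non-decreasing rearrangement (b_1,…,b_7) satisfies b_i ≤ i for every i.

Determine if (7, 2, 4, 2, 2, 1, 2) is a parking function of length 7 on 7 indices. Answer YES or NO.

Order a: b = (1, 2, 2, 2, 2, 4, 7).
  b_1=1 ≤ 1
  b_2=2 ≤ 2
  b_3=2 ≤ 3
  b_4=2 ≤ 4
  b_5=2 ≤ 5
  b_6=4 ≤ 6
  b_7=7 ≤ 7
All bounds hold ⇒ YES

YES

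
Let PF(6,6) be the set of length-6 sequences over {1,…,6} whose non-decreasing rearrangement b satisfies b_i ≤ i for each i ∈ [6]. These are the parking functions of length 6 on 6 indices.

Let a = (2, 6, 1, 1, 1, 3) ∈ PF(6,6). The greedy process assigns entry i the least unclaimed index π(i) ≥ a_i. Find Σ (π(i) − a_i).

7

Σπ = 21 ({1..6} each once); Σa = 2+6+1+1+1+3 = 14; disp = 21−14 = 7.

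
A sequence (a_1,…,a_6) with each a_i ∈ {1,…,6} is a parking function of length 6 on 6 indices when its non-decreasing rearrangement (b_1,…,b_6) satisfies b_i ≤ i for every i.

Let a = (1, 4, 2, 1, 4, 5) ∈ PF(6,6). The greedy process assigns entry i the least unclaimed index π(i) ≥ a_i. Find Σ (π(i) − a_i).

4

Σπ = 6·7/2 = 21 (π permutes [6]); Σa = 1+4+2+1+4+5 = 17; disp = 21−17 = 4.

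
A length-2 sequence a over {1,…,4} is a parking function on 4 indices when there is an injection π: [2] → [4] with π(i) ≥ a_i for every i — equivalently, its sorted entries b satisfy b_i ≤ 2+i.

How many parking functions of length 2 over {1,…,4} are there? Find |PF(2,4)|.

15

#PF = 3·5^1 = 3×5 = 15 [KW]
E.g. (3,3) → sorted (3,3): b_i ≤ 2+i ∀i, a PF.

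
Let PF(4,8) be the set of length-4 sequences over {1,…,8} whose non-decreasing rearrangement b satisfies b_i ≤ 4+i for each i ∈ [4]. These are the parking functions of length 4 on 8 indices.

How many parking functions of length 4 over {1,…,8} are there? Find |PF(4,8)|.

|PF(4,8)| = (8+1−4)·(8+1)^{4−1} = 5×729 = 3645 (Konheim–Weiss)
Example (3,5,6,5) → sorted (3,5,5,6): b_i ≤ 4+i ∀i, a PF.

3645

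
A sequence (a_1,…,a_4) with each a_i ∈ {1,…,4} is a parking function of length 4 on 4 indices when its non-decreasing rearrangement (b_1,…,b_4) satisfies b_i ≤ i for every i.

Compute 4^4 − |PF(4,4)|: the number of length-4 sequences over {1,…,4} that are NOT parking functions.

131

|PF| = (4+1−4)·(4+1)^{4−1} = 1·125 = 125 (Pollak)
E.g. (2,3,2,2) → sorted (2,2,2,3): b_1=2>1, not a PF.
Total 256; non-PF = 256−125 = 131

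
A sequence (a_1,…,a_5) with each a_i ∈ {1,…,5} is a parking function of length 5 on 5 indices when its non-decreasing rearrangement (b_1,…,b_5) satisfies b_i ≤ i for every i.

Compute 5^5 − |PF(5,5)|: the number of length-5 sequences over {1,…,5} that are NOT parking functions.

1829

|PF(5,5)| = (5+1−5)·(5+1)^{5−1} = 1×1296 = 1296 (Konheim–Weiss)
E.g. (4,1,5,5,1) → sorted (1,1,4,5,5): b_3=4>3, not a PF.
Total 3125; non-PF = 3125−1296 = 1829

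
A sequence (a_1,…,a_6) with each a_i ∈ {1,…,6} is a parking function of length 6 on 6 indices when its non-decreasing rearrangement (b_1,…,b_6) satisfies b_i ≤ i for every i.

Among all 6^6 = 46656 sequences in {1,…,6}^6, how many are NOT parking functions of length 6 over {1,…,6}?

29849

Count = (6+1−6)·(6+1)^{6−1} = 1·16807 = 16807 (Pollak)
One tuple (6,5,5,6,2,2) → sorted (2,2,5,5,6,6): b_1=2>1, not a PF.
So 46656 − 16807 = 29849 fail.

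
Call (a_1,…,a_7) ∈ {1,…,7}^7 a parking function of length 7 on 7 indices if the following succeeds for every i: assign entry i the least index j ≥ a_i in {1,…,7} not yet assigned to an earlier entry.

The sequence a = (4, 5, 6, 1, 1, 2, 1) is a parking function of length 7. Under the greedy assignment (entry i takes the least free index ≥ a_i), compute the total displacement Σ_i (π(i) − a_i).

Σπ = 28 ({1..7} each once); Σa = 4+5+6+1+1+2+1 = 20; disp = 28−20 = 8.

8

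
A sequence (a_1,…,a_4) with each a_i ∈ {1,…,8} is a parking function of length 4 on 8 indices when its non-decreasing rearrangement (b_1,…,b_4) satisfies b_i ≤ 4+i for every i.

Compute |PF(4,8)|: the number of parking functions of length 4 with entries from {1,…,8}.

3645

|PF| = 5·9^3 = 5×729 = 3645
One tuple (5,5,1,2) → sorted (1,2,5,5): b_i ≤ 4+i ∀i, a PF.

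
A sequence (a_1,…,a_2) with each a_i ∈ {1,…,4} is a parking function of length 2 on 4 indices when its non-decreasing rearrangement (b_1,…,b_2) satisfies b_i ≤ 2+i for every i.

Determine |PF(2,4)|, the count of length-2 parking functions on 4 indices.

15

|PF(2,4)| = (4−2+1)·(4+1)^(2−1) = 3 · 5 = 15 (Konheim–Weiss)
Example (2,3) → sorted (2,3): b_i ≤ 2+i ∀i, a PF.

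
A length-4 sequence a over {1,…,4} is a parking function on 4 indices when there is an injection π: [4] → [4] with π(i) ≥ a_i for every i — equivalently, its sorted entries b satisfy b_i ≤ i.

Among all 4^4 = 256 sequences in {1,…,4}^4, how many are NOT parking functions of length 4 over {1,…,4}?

Count = (4−4+1)·(4+1)^(4−1) = 1×125 = 125 [KW]
Check (3,3,3,4) → sorted (3,3,3,4): b_1=3>1, not a PF.
So 256 − 125 = 131 fail.

131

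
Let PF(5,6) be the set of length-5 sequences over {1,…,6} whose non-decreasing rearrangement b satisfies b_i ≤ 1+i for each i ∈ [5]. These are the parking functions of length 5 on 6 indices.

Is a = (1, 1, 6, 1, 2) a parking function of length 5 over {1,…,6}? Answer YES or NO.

YES

Order a: b = (1, 1, 1, 2, 6).
  b_1=1 ≤ 2
  b_2=1 ≤ 3
  b_3=1 ≤ 4
  b_4=2 ≤ 5
  b_5=6 ≤ 6
All bounds hold ⇒ YES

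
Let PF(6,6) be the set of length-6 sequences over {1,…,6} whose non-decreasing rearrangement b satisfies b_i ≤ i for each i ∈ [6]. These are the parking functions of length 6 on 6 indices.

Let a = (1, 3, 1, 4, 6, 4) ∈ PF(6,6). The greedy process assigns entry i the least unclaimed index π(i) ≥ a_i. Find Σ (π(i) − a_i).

2

Σπ = 21 ({1..6} each once); Σa = 1+3+1+4+6+4 = 19; disp = 21−19 = 2.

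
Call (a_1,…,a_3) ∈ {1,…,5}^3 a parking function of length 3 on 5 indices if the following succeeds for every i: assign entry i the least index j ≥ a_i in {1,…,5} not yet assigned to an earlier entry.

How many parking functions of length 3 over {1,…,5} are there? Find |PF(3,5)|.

108

|PF(3,5)| = (6−3)·6^(3−1) = 3 · 36 = 108 (Konheim–Weiss)
Example (3,4,1) → sorted (1,3,4): b_i ≤ 2+i ∀i, a PF.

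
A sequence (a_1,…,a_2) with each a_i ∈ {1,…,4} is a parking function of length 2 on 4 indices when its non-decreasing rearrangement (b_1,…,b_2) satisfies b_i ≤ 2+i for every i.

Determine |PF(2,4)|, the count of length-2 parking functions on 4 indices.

15

Count = (4+1−2)·(4+1)^{2−1} = 3×5 = 15 (Konheim–Weiss)
Check (2,4) → sorted (2,4): b_i ≤ 2+i ∀i, a PF.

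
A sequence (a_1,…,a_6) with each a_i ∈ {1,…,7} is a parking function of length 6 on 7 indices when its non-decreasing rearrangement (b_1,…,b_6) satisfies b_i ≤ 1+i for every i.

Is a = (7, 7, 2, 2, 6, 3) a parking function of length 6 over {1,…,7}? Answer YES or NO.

NO

Order a: b = (2, 2, 3, 6, 7, 7).
  b_1=2 ≤ 2
  b_2=2 ≤ 3
  b_3=3 ≤ 4
  b_4=6 > 5
  fails at i=4 ⇒ NO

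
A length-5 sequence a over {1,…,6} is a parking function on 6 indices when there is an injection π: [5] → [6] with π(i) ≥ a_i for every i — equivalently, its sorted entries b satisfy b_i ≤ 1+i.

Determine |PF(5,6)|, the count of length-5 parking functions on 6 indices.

4802

#PF = (6+1−5)·(6+1)^{5−1} = 2·2401 = 4802 [KW]
Example (2,3,2,1,6) → sorted (1,2,2,3,6): b_i ≤ 1+i ∀i, a PF.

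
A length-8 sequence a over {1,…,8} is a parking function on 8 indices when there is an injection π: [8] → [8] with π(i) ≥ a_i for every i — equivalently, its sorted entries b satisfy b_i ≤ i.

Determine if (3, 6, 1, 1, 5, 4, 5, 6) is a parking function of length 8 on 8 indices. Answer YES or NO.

Sorted: b = (1, 1, 3, 4, 5, 5, 6, 6).
  b_1=1 ≤ 1
  b_2=1 ≤ 2
  b_3=3 ≤ 3
  b_4=4 ≤ 4
  b_5=5 ≤ 5
  b_6=5 ≤ 6
  b_7=6 ≤ 7
  b_8=6 ≤ 8
All bounds hold ⇒ YES

YES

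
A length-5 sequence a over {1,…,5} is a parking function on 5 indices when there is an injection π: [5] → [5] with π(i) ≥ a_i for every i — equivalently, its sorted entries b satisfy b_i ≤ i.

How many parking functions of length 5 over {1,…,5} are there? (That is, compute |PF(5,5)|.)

1296

Count = (5+1−5)·(5+1)^{5−1} = 1·1296 = 1296 [KW]
One tuple (1,2,3,3,5) → sorted (1,2,3,3,5): b_i ≤ i ∀i, a PF.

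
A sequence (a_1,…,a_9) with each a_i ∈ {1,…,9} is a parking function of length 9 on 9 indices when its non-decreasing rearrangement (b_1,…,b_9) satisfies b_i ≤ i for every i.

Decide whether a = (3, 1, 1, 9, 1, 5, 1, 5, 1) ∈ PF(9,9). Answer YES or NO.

Order a: b = (1, 1, 1, 1, 1, 3, 5, 5, 9).
  b_1=1 ≤ 1
  b_2=1 ≤ 2
  b_3=1 ≤ 3
  b_4=1 ≤ 4
  b_5=1 ≤ 5
  b_6=3 ≤ 6
  b_7=5 ≤ 7
  b_8=5 ≤ 8
  b_9=9 ≤ 9
All bounds hold ⇒ YES

YES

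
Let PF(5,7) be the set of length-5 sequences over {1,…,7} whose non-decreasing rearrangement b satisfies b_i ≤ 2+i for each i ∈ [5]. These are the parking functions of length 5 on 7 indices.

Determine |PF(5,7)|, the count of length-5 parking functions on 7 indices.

|PF| = (7−5+1)·(7+1)^(5−1) = 3·4096 = 12288 [KW]
E.g. (6,2,2,2,4) → sorted (2,2,2,4,6): b_i ≤ 2+i ∀i, a PF.

12288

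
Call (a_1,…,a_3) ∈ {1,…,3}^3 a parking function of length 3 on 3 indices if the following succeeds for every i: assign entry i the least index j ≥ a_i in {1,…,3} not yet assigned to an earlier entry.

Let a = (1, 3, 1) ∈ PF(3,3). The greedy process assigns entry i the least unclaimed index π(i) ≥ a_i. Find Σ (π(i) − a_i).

Σπ(i) = 1+…+3 = 6; Σa = 1+3+1 = 5; disp = 6−5 = 1.

1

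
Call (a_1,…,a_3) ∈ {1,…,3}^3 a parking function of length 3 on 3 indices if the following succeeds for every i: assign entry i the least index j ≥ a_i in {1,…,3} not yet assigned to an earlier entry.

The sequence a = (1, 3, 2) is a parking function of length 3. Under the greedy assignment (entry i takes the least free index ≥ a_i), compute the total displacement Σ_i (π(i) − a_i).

Σπ(i) = 1+…+3 = 6; Σa = 1+3+2 = 6; disp = 6−6 = 0.

0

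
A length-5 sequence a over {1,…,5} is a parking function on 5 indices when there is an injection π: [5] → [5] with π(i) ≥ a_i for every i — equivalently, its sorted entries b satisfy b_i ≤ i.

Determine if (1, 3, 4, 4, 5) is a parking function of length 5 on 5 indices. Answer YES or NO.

Sorted: b = (1, 3, 4, 4, 5).
  b_1=1 ≤ 1
  b_2=3 > 2
  fails at i=2 ⇒ NO

NO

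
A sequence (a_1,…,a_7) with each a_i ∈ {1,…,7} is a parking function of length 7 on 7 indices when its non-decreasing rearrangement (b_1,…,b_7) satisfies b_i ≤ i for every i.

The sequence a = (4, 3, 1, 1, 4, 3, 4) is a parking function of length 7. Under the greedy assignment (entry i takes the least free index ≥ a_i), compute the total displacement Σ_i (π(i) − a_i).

8

Σπ(i) = 1+…+7 = 28; Σa = 4+3+1+1+4+3+4 = 20; disp = 28−20 = 8.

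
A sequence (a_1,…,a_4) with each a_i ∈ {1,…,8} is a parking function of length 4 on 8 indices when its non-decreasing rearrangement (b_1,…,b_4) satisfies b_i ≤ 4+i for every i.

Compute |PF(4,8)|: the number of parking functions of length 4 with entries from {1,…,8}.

3645

Count = (8−4+1)·(8+1)^(4−1) = 5×729 = 3645 (Pollak)
One tuple (2,5,4,5) → sorted (2,4,5,5): b_i ≤ 4+i ∀i, a PF.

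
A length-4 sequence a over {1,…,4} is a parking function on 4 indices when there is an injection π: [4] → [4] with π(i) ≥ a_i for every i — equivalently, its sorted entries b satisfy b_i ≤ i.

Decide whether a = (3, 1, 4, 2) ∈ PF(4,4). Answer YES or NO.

YES

Sorted: b = (1, 2, 3, 4).
  b_1=1 ≤ 1
  b_2=2 ≤ 2
  b_3=3 ≤ 3
  b_4=4 ≤ 4
All bounds hold ⇒ YES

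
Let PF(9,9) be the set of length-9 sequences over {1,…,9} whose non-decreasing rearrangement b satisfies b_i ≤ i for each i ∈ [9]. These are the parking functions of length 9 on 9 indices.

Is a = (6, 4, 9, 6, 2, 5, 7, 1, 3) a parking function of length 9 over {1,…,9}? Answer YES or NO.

YES

Order a: b = (1, 2, 3, 4, 5, 6, 6, 7, 9).
  b_1=1 ≤ 1
  b_2=2 ≤ 2
  b_3=3 ≤ 3
  b_4=4 ≤ 4
  b_5=5 ≤ 5
  b_6=6 ≤ 6
  b_7=6 ≤ 7
  b_8=7 ≤ 8
  b_9=9 ≤ 9
All bounds hold ⇒ YES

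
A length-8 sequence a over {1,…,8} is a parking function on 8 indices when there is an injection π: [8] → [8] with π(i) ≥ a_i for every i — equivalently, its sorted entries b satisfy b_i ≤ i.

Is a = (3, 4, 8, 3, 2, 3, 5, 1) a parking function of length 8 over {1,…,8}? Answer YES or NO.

YES

Sorted: b = (1, 2, 3, 3, 3, 4, 5, 8).
  b_1=1 ≤ 1
  b_2=2 ≤ 2
  b_3=3 ≤ 3
  b_4=3 ≤ 4
  b_5=3 ≤ 5
  b_6=4 ≤ 6
  b_7=5 ≤ 7
  b_8=8 ≤ 8
All bounds hold ⇒ YES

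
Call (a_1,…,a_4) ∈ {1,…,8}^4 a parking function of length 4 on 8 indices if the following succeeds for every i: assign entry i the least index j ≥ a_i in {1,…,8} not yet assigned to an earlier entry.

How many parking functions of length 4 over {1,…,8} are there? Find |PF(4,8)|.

|PF(4,8)| = (8+1−4)·(8+1)^{4−1} = 5 · 729 = 3645 (Konheim–Weiss)
One tuple (6,2,8,4) → sorted (2,4,6,8): b_i ≤ 4+i ∀i, a PF.

3645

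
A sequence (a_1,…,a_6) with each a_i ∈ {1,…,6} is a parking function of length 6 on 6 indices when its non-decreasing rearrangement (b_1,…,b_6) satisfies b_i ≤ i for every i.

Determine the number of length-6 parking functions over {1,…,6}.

16807

|PF| = (6+1−6)·(6+1)^{6−1} = 1×16807 = 16807 (Konheim–Weiss)
Check (1,2,2,5,5,1) → sorted (1,1,2,2,5,5): b_i ≤ i ∀i, a PF.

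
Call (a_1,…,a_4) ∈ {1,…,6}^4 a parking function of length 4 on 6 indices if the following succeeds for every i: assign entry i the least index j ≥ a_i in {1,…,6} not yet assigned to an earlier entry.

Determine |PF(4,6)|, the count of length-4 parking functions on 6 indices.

1029

|PF(4,6)| = 3·7^3 = 3×343 = 1029 (Pollak)
One tuple (6,1,4,1) → sorted (1,1,4,6): b_i ≤ 2+i ∀i, a PF.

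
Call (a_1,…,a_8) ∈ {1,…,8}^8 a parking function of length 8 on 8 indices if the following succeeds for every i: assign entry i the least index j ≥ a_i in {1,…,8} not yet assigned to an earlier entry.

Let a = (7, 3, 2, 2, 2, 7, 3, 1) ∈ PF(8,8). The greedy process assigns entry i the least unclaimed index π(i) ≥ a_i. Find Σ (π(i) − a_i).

Σπ = 36 ({1..8} each once); Σa = 7+3+2+2+2+7+3+1 = 27; disp = 36−27 = 9.

9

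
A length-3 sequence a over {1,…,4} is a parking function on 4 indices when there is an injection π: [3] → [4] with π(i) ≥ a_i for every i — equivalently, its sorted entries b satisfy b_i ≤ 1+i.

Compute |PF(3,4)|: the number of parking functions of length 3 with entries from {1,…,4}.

50

Count = (4+1−3)·(4+1)^{3−1} = 2 · 25 = 50
One tuple (1,3,3) → sorted (1,3,3): b_i ≤ 1+i ∀i, a PF.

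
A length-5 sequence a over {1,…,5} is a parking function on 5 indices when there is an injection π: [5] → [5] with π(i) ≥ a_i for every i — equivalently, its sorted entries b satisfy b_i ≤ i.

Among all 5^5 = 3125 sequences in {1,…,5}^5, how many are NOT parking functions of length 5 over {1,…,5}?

1829

|PF| = 1·6^4 = 1·1296 = 1296 (Konheim–Weiss)
One tuple (4,4,3,2,4) → sorted (2,3,4,4,4): b_1=2>1, not a PF.
Total 3125; non-PF = 3125−1296 = 1829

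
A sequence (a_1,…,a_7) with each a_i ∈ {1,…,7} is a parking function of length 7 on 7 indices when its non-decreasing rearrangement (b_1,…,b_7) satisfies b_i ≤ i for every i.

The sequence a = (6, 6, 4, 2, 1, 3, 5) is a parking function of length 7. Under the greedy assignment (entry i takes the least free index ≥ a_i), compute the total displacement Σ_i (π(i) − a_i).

1

Σπ = 7·8/2 = 28 (π permutes [7]); Σa = 6+6+4+2+1+3+5 = 27; disp = 28−27 = 1.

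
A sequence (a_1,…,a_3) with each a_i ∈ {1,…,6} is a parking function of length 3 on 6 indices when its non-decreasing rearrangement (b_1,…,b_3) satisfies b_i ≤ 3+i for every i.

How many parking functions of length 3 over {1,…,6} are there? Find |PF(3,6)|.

196

Count = 4·7^2 = 4·49 = 196 (Konheim–Weiss)
Check (1,2,6) → sorted (1,2,6): b_i ≤ 3+i ∀i, a PF.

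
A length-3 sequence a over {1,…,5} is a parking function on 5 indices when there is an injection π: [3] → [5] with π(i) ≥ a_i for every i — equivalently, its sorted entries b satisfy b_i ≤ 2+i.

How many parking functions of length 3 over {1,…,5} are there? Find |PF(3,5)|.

#PF = 3·6^2 = 3·36 = 108 (Pollak)
E.g. (2,4,4) → sorted (2,4,4): b_i ≤ 2+i ∀i, a PF.

108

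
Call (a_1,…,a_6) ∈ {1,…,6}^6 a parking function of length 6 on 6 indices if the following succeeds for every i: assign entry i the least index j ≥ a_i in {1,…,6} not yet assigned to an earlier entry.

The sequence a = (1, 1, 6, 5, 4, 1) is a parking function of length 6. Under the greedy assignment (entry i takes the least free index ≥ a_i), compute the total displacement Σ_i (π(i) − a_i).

3

Σπ = 6·7/2 = 21 (π permutes [6]); Σa = 1+1+6+5+4+1 = 18; disp = 21−18 = 3.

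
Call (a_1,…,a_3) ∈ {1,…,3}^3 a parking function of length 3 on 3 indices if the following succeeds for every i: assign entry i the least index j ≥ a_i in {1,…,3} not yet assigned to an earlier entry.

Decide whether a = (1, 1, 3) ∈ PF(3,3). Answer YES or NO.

YES

Order a: b = (1, 1, 3).
  b_1=1 ≤ 1
  b_2=1 ≤ 2
  b_3=3 ≤ 3
All bounds hold ⇒ YES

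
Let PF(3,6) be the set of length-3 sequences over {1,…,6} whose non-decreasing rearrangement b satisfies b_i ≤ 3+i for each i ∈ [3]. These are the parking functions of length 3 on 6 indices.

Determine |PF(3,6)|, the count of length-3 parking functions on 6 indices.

#PF = (6−3+1)·(6+1)^(3−1) = 4×49 = 196
E.g. (1,2,4) → sorted (1,2,4): b_i ≤ 3+i ∀i, a PF.

196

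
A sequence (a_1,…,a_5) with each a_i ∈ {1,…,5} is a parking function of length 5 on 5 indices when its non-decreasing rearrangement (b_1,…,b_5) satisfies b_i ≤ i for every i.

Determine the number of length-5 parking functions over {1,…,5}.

1296

Count = (6−5)·6^(5−1) = 1·1296 = 1296 [KW]
Example (1,3,3,1,3) → sorted (1,1,3,3,3): b_i ≤ i ∀i, a PF.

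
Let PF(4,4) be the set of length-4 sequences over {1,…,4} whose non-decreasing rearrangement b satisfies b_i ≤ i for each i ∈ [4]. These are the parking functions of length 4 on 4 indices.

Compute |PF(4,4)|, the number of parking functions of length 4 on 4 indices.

|PF| = (4+1−4)·(4+1)^{4−1} = 1 · 125 = 125 (Pollak)
One tuple (3,2,2,1) → sorted (1,2,2,3): b_i ≤ i ∀i, a PF.

125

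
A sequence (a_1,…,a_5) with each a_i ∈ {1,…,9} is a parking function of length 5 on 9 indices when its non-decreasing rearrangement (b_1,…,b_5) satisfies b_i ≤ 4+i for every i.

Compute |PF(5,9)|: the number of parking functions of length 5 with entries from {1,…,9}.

|PF(5,9)| = (9−5+1)·(9+1)^(5−1) = 5×10000 = 50000 (Pollak)
One tuple (3,4,8,1,8) → sorted (1,3,4,8,8): b_i ≤ 4+i ∀i, a PF.

50000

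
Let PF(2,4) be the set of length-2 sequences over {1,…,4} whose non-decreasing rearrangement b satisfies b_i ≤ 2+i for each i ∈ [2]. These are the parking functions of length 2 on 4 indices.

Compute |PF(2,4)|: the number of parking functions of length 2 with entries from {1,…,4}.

15

Count = (4+1−2)·(4+1)^{2−1} = 3×5 = 15 (Konheim–Weiss)
E.g. (4,1) → sorted (1,4): b_i ≤ 2+i ∀i, a PF.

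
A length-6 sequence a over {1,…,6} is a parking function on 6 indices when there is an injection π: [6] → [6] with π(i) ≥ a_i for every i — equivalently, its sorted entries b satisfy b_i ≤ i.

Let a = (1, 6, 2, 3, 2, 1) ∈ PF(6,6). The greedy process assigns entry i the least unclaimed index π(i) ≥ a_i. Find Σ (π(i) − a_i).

Σπ = 6·7/2 = 21 (π permutes [6]); Σa = 1+6+2+3+2+1 = 15; disp = 21−15 = 6.

6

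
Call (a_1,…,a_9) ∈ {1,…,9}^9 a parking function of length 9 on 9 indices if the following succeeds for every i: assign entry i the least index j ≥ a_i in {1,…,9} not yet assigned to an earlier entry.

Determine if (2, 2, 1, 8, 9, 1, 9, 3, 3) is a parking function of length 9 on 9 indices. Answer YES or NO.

NO

Rearranged: b = (1, 1, 2, 2, 3, 3, 8, 9, 9).
  b_1=1 ≤ 1
  b_2=1 ≤ 2
  b_3=2 ≤ 3
  b_4=2 ≤ 4
  b_5=3 ≤ 5
  b_6=3 ≤ 6
  b_7=8 > 7
  fails at i=7 ⇒ NO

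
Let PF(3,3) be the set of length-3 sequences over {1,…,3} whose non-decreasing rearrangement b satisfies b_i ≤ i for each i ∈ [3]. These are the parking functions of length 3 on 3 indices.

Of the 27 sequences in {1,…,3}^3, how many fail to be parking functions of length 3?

11

|PF(3,3)| = 1·4^2 = 1·16 = 16 (Pollak)
E.g. (2,3,2) → sorted (2,2,3): b_1=2>1, not a PF.
Total 27; non-PF = 27−16 = 11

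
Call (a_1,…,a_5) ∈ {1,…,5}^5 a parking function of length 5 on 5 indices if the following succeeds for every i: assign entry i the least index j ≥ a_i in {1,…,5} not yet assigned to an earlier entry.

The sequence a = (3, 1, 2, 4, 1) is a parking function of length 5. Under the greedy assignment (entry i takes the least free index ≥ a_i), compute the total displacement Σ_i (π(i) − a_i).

4

Σπ = 5·6/2 = 15 (π permutes [5]); Σa = 3+1+2+4+1 = 11; disp = 15−11 = 4.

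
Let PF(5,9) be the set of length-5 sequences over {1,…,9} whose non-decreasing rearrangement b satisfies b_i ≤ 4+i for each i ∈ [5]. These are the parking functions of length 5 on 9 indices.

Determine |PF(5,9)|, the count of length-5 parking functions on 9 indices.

50000

Count = (9+1−5)·(9+1)^{5−1} = 5·10000 = 50000
Example (1,2,6,1,8) → sorted (1,1,2,6,8): b_i ≤ 4+i ∀i, a PF.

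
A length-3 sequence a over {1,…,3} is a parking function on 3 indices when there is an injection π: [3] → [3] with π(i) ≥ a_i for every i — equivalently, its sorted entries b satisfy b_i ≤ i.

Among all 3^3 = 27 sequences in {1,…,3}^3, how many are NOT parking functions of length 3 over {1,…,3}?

Count = 1·4^2 = 1×16 = 16 (Konheim–Weiss)
One tuple (1,3,3) → sorted (1,3,3): b_2=3>2, not a PF.
So 27 − 16 = 11 fail.

11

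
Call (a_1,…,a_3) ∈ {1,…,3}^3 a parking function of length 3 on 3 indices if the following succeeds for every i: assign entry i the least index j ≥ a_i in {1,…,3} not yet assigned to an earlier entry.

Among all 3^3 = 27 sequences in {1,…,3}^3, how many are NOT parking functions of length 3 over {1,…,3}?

|PF(3,3)| = (4−3)·4^(3−1) = 1 · 16 = 16
One tuple (2,3,3) → sorted (2,3,3): b_1=2>1, not a PF.
Total 27; non-PF = 27−16 = 11

11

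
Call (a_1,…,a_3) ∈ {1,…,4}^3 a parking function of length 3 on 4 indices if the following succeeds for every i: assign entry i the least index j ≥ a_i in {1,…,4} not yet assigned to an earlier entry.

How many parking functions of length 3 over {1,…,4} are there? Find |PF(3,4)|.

50

|PF| = 2·5^2 = 2·25 = 50 (Konheim–Weiss)
Example (3,4,2) → sorted (2,3,4): b_i ≤ 1+i ∀i, a PF.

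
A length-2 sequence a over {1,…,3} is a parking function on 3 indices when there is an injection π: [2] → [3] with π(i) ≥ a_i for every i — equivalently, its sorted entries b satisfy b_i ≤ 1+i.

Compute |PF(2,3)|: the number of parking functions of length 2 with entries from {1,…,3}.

8

Count = 2·4^1 = 2 · 4 = 8 [KW]
Example (1,3) → sorted (1,3): b_i ≤ 1+i ∀i, a PF.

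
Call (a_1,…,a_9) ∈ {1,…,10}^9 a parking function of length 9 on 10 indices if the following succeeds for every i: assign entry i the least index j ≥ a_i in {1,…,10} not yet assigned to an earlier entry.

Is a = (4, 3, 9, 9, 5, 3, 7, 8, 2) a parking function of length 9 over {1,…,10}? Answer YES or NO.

YES

Sorted: b = (2, 3, 3, 4, 5, 7, 8, 9, 9).
  b_1=2 ≤ 2
  b_2=3 ≤ 3
  b_3=3 ≤ 4
  b_4=4 ≤ 5
  b_5=5 ≤ 6
  b_6=7 ≤ 7
  b_7=8 ≤ 8
  b_8=9 ≤ 9
  b_9=9 ≤ 10
All bounds hold ⇒ YES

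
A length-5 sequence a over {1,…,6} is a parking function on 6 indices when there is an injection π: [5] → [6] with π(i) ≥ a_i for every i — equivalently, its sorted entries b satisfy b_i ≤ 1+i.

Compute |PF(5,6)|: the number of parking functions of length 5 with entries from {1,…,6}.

4802

|PF(5,6)| = 2·7^4 = 2·2401 = 4802 (Konheim–Weiss)
Example (4,5,6,2,1) → sorted (1,2,4,5,6): b_i ≤ 1+i ∀i, a PF.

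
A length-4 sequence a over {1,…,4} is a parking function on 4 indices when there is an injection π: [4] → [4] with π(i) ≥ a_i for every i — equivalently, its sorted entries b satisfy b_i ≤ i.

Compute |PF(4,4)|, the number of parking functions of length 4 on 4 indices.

#PF = (5−4)·5^(4−1) = 1·125 = 125
E.g. (2,1,2,3) → sorted (1,2,2,3): b_i ≤ i ∀i, a PF.

125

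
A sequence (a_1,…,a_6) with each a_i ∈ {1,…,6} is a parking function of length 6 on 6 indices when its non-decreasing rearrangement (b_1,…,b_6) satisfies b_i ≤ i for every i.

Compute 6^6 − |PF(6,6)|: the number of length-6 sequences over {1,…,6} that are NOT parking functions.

Count = (7−6)·7^(6−1) = 1 · 16807 = 16807 [KW]
One tuple (3,6,4,3,6,4) → sorted (3,3,4,4,6,6): b_1=3>1, not a PF.
So 46656 − 16807 = 29849 fail.

29849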